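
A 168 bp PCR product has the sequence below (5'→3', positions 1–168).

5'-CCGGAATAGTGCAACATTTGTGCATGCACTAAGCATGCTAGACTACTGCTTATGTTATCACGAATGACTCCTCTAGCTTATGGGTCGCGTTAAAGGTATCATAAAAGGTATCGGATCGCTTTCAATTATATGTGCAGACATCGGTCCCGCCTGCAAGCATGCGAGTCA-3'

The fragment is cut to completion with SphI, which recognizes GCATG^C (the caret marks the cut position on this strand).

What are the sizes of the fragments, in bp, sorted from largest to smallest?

124, 26, 11, 7 bp

SphI sites (GCATGC) start at positions 22, 33, 157.
SphI cuts after base 5 of each site (before the last base), so after positions 26, 37, 161.
Linear molecule, 3 cuts → 4 fragments:
  1–26 → 26 bp
  27–37 → 11 bp
  38–161 → 124 bp
  162–168 → 7 bp
Sorted largest to smallest: 124, 26, 11, 7 bp.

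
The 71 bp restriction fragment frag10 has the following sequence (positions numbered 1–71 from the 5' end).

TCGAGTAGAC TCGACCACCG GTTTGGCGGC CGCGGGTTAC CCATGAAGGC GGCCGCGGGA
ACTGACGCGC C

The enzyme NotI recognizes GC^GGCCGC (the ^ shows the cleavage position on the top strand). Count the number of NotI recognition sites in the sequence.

GCGGCCGC occurs starting at positions 26, 49.
NotI cuts at 2 sites.

2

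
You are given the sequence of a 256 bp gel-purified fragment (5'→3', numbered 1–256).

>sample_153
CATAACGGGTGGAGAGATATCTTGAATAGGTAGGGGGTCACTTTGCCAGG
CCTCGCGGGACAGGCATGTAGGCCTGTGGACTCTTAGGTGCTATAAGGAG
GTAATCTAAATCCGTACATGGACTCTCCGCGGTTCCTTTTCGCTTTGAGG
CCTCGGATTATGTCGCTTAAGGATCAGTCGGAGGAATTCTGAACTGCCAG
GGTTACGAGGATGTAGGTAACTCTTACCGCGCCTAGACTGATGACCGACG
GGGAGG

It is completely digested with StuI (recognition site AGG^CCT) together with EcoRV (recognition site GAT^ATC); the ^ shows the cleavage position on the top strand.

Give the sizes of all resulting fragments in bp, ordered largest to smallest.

StuI sites (AGGCCT) start at positions 48, 70, 148.
StuI cuts after base 3 of each site, so after positions 50, 72, 150.
The EcoRV site (GATATC) starts at position 16.
EcoRV cuts after base 3 of each site, so after position 18.
Combined cut positions: 18, 50, 72, 150.
Linear molecule, 4 cuts → 5 fragments:
  1–18 → 18 bp
  19–50 → 32 bp
  51–72 → 22 bp
  73–150 → 78 bp
  151–256 → 106 bp
Sorted largest to smallest: 106, 78, 32, 22, 18 bp.

106, 78, 32, 22, 18 bp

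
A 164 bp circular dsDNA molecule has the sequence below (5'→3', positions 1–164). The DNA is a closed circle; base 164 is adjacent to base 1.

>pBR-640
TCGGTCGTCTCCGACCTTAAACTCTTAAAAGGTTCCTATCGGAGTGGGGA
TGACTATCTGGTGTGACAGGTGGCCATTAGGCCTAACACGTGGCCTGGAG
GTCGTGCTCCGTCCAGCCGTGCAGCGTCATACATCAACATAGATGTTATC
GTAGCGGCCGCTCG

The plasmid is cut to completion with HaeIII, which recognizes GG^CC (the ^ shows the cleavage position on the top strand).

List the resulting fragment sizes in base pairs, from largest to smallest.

HaeIII sites (GGCC) start at positions 72, 80, 92, 156.
HaeIII cuts after base 2 of each site, so after positions 73, 81, 93, 157.
Circular molecule, 4 cuts → 4 fragments:
  74–81 → 8 bp
  82–93 → 12 bp
  94–157 → 64 bp
  158–164 then 1–73 → 7 + 73 = 80 bp
Sorted largest to smallest: 80, 64, 12, 8 bp.

80, 64, 12, 8 bp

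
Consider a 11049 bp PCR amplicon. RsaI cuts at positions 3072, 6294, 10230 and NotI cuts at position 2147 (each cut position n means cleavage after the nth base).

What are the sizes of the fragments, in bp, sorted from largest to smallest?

Combined cut positions (sorted): 2147, 3072, 6294, 10230.
Linear molecule, 4 cuts → 5 fragments:
  2147 − 0 = 2147 bp
  3072 − 2147 = 925 bp
  6294 − 3072 = 3222 bp
  10230 − 6294 = 3936 bp
  11049 − 10230 = 819 bp
Sorted largest to smallest: 3936, 3222, 2147, 925, 819 bp.

3936, 3222, 2147, 925, 819 bp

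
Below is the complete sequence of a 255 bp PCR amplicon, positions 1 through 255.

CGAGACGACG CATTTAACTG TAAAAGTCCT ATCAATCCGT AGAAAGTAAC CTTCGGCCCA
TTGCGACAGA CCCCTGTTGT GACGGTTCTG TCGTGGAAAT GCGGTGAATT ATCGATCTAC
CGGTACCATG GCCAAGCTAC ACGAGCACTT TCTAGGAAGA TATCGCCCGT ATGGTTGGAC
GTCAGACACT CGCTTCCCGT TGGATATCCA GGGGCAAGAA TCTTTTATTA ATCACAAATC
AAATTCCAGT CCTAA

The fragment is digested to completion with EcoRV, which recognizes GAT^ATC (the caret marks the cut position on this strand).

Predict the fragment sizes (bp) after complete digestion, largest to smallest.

161, 50, 44 bp

EcoRV sites (GATATC) start at positions 159, 203.
EcoRV cuts after base 3 of each site, so after positions 161, 205.
Linear molecule, 2 cuts → 3 fragments:
  1–161 → 161 bp
  162–205 → 44 bp
  206–255 → 50 bp
Sorted largest to smallest: 161, 50, 44 bp.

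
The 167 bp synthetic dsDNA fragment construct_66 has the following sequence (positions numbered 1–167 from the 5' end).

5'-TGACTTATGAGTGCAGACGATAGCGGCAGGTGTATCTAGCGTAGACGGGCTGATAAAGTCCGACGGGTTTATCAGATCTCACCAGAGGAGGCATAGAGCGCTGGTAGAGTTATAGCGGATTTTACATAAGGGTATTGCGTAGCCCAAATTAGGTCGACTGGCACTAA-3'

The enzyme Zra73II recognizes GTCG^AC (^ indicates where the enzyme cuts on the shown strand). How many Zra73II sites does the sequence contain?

GTCGAC occurs starting at position 153.
Zra73II cuts at 1 site.

1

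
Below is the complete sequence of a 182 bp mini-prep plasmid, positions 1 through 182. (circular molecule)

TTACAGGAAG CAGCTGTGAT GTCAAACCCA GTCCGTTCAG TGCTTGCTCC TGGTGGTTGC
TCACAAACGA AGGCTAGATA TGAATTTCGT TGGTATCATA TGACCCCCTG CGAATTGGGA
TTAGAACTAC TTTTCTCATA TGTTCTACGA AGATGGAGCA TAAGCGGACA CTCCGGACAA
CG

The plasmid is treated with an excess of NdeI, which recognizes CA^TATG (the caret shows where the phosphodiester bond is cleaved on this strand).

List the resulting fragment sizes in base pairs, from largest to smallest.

142, 40 bp

NdeI sites (CATATG) start at positions 97, 137.
NdeI cuts after base 2 of each site, so after positions 98, 138.
Circular molecule, 2 cuts → 2 fragments:
  99–138 → 40 bp
  139–182 then 1–98 → 44 + 98 = 142 bp
Sorted largest to smallest: 142, 40 bp.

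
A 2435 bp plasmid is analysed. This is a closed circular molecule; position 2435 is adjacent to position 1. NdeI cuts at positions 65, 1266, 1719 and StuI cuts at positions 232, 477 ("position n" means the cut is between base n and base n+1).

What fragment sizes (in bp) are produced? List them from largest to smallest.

789, 781, 453, 245, 167 bp

Combined cut positions (sorted): 65, 232, 477, 1266, 1719.
Circular molecule, 5 cuts → 5 fragments:
  232 − 65 = 167 bp
  477 − 232 = 245 bp
  1266 − 477 = 789 bp
  1719 − 1266 = 453 bp
  wrap: 2435 − 1719 + 65 = 781 bp
Sorted largest to smallest: 789, 781, 453, 245, 167 bp.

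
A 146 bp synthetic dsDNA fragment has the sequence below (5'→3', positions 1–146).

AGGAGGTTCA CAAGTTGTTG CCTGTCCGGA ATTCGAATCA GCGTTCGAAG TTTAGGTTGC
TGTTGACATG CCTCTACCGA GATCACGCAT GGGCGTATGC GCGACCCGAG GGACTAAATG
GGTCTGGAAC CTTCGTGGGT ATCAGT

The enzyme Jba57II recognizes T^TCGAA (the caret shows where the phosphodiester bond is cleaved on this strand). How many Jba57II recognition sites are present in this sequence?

TTCGAA occurs starting at positions 32, 44.
Jba57II cuts at 2 sites.

2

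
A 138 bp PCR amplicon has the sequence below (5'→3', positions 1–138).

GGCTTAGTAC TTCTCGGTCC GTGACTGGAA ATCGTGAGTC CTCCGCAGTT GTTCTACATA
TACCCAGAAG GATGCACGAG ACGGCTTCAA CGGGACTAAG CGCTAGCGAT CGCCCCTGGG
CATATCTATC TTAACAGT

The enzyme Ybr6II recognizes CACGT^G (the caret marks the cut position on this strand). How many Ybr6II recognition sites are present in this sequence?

No occurrence of CACGTG is present in the sequence.
Ybr6II does not cut: 0 sites.

0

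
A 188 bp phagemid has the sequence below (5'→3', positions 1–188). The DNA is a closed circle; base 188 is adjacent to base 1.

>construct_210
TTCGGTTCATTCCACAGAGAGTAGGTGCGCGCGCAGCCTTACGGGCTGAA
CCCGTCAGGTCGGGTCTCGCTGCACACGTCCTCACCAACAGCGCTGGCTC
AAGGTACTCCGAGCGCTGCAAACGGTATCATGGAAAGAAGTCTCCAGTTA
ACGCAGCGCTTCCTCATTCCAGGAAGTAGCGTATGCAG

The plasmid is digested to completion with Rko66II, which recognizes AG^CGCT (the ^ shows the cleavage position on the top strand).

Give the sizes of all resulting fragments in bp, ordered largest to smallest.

123, 43, 22 bp

Rko66II sites (AGCGCT) start at positions 90, 112, 155.
Rko66II cuts after base 2 of each site, so after positions 91, 113, 156.
Circular molecule, 3 cuts → 3 fragments:
  92–113 → 22 bp
  114–156 → 43 bp
  157–188 then 1–91 → 32 + 91 = 123 bp
Sorted largest to smallest: 123, 43, 22 bp.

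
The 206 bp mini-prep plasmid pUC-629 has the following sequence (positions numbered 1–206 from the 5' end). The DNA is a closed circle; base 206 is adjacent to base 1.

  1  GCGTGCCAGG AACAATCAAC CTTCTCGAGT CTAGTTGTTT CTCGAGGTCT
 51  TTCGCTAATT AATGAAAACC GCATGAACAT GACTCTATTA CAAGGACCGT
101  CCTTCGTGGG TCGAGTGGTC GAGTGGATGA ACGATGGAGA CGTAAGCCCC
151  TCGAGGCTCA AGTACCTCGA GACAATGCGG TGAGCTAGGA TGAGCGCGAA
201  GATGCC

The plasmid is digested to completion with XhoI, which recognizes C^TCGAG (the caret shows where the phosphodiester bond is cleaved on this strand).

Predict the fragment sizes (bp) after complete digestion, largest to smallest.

XhoI sites (CTCGAG) start at positions 24, 41, 150, 166.
XhoI cuts after the first base of each site, so after positions 24, 41, 150, 166.
Circular molecule, 4 cuts → 4 fragments:
  25–41 → 17 bp
  42–150 → 109 bp
  151–166 → 16 bp
  167–206 then 1–24 → 40 + 24 = 64 bp
Sorted largest to smallest: 109, 64, 17, 16 bp.

109, 64, 17, 16 bp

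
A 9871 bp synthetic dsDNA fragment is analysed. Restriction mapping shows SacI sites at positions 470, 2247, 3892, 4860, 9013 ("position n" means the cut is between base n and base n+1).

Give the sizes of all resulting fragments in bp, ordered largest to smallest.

Linear molecule, 5 cuts → 6 fragments:
  470 − 0 = 470 bp
  2247 − 470 = 1777 bp
  3892 − 2247 = 1645 bp
  4860 − 3892 = 968 bp
  9013 − 4860 = 4153 bp
  9871 − 9013 = 858 bp
Sorted largest to smallest: 4153, 1777, 1645, 968, 858, 470 bp.

4153, 1777, 1645, 968, 858, 470 bp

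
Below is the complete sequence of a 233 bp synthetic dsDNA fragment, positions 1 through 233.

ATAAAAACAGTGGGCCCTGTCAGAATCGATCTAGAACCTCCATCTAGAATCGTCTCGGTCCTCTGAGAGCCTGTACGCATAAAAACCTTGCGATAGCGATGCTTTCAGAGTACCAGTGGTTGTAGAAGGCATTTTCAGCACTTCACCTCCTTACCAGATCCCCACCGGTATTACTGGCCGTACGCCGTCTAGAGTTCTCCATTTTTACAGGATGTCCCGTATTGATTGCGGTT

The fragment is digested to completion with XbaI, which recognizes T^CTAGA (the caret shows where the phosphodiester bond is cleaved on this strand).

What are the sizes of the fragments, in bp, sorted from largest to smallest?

145, 45, 30, 13 bp

XbaI sites (TCTAGA) start at positions 30, 43, 188.
XbaI cuts after the first base of each site, so after positions 30, 43, 188.
Linear molecule, 3 cuts → 4 fragments:
  1–30 → 30 bp
  31–43 → 13 bp
  44–188 → 145 bp
  189–233 → 45 bp
Sorted largest to smallest: 145, 45, 30, 13 bp.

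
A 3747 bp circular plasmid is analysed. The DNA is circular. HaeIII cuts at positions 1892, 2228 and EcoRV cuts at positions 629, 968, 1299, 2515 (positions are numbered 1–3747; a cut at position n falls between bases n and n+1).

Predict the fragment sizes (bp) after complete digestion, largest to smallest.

1861, 593, 339, 336, 331, 287 bp

Combined cut positions (sorted): 629, 968, 1299, 1892, 2228, 2515.
Circular molecule, 6 cuts → 6 fragments:
  968 − 629 = 339 bp
  1299 − 968 = 331 bp
  1892 − 1299 = 593 bp
  2228 − 1892 = 336 bp
  2515 − 2228 = 287 bp
  wrap: 3747 − 2515 + 629 = 1861 bp
Sorted largest to smallest: 1861, 593, 339, 336, 331, 287 bp.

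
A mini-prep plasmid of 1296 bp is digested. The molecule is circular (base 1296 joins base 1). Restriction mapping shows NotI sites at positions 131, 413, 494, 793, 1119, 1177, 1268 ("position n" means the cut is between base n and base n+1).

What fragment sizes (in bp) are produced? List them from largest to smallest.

Circular molecule, 7 cuts → 7 fragments:
  413 − 131 = 282 bp
  494 − 413 = 81 bp
  793 − 494 = 299 bp
  1119 − 793 = 326 bp
  1177 − 1119 = 58 bp
  1268 − 1177 = 91 bp
  wrap: 1296 − 1268 + 131 = 159 bp
Sorted largest to smallest: 326, 299, 282, 159, 91, 81, 58 bp.

326, 299, 282, 159, 91, 81, 58 bp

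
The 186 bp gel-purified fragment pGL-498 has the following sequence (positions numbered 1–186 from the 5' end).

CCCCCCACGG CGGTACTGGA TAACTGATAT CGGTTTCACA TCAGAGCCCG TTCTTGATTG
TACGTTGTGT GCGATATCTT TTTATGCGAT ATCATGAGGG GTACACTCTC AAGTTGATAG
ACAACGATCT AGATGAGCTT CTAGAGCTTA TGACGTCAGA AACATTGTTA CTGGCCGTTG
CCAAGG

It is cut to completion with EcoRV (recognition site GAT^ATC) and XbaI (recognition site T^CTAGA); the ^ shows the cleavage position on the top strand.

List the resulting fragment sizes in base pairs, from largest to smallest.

47, 46, 38, 28, 15, 12 bp

EcoRV sites (GATATC) start at positions 26, 73, 88.
EcoRV cuts after base 3 of each site, so after positions 28, 75, 90.
XbaI sites (TCTAGA) start at positions 128, 140.
XbaI cuts after the first base of each site, so after positions 128, 140.
Combined cut positions: 28, 75, 90, 128, 140.
Linear molecule, 5 cuts → 6 fragments:
  1–28 → 28 bp
  29–75 → 47 bp
  76–90 → 15 bp
  91–128 → 38 bp
  129–140 → 12 bp
  141–186 → 46 bp
Sorted largest to smallest: 47, 46, 38, 28, 15, 12 bp.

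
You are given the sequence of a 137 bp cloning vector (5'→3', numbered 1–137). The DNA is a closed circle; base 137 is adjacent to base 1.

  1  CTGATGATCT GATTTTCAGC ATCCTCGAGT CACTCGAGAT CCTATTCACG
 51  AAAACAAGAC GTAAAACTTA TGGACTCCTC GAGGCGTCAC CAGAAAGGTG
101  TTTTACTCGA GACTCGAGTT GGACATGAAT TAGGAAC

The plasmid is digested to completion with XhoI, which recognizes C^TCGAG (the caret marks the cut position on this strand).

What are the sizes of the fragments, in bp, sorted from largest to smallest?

48, 45, 28, 9, 7 bp

XhoI sites (CTCGAG) start at positions 24, 33, 78, 106, 113.
XhoI cuts after the first base of each site, so after positions 24, 33, 78, 106, 113.
Circular molecule, 5 cuts → 5 fragments:
  25–33 → 9 bp
  34–78 → 45 bp
  79–106 → 28 bp
  107–113 → 7 bp
  114–137 then 1–24 → 24 + 24 = 48 bp
Sorted largest to smallest: 48, 45, 28, 9, 7 bp.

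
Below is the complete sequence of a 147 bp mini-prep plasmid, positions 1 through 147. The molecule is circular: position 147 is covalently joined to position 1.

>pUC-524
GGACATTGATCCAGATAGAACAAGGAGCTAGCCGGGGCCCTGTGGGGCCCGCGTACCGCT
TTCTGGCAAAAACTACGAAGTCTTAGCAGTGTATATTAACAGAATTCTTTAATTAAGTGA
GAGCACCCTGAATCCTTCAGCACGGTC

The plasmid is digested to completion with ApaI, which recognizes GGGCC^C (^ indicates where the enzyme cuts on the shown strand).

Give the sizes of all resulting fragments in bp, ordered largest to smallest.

137, 10 bp

ApaI sites (GGGCCC) start at positions 35, 45.
ApaI cuts after base 5 of each site (before the last base), so after positions 39, 49.
Circular molecule, 2 cuts → 2 fragments:
  40–49 → 10 bp
  50–147 then 1–39 → 98 + 39 = 137 bp
Sorted largest to smallest: 137, 10 bp.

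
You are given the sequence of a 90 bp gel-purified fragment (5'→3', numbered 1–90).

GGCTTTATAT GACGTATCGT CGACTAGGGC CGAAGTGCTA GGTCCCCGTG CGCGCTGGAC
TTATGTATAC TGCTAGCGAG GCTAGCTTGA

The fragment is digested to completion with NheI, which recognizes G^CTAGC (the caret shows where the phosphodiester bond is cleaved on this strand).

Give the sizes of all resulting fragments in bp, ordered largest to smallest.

72, 9, 9 bp

NheI sites (GCTAGC) start at positions 72, 81.
NheI cuts after the first base of each site, so after positions 72, 81.
Linear molecule, 2 cuts → 3 fragments:
  1–72 → 72 bp
  73–81 → 9 bp
  82–90 → 9 bp
Sorted largest to smallest: 72, 9, 9 bp.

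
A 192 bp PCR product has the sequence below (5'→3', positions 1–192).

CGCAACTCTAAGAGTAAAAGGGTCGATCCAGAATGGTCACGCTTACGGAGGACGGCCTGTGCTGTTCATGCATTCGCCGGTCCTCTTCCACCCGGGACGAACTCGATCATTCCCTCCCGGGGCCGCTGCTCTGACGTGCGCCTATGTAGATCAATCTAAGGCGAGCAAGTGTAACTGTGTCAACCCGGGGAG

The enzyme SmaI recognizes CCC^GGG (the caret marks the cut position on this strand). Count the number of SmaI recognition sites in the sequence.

3

CCCGGG occurs starting at positions 91, 116, 184.
SmaI cuts at 3 sites.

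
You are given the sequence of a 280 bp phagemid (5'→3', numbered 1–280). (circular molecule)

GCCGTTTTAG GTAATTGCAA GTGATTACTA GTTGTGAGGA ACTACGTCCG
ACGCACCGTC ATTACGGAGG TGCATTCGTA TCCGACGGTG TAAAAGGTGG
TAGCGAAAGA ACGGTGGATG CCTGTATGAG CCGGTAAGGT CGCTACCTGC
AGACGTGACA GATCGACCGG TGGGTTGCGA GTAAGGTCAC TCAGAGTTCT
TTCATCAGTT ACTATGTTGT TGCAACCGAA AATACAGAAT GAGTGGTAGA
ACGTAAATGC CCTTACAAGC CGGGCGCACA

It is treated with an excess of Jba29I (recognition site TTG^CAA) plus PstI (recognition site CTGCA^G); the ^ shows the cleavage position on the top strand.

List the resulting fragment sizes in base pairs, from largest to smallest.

Jba29I sites (TTGCAA) start at positions 15, 220.
Jba29I cuts after base 3 of each site, so after positions 17, 222.
The PstI site (CTGCAG) starts at position 147.
PstI cuts after base 5 of each site (before the last base), so after position 151.
Combined cut positions: 17, 151, 222.
Circular molecule, 3 cuts → 3 fragments:
  18–151 → 134 bp
  152–222 → 71 bp
  223–280 then 1–17 → 58 + 17 = 75 bp
Sorted largest to smallest: 134, 75, 71 bp.

134, 75, 71 bp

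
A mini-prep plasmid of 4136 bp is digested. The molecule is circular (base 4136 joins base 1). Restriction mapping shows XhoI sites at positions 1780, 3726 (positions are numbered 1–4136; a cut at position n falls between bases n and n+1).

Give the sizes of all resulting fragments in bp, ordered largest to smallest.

2190, 1946 bp

Circular molecule, 2 cuts → 2 fragments:
  3726 − 1780 = 1946 bp
  wrap: 4136 − 3726 + 1780 = 2190 bp
Sorted largest to smallest: 2190, 1946 bp.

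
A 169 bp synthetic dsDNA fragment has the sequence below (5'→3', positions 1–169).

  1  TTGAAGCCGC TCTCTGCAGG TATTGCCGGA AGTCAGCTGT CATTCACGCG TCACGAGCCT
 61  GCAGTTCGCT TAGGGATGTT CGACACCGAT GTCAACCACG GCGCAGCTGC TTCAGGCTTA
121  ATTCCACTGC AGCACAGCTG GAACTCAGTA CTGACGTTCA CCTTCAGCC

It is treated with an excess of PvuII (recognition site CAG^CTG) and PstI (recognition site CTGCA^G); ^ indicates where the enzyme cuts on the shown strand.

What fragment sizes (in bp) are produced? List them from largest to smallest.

43, 32, 27, 25, 18, 18, 6 bp

PvuII sites (CAGCTG) start at positions 34, 104, 135.
PvuII cuts after base 3 of each site, so after positions 36, 106, 137.
PstI sites (CTGCAG) start at positions 14, 59, 127.
PstI cuts after base 5 of each site (before the last base), so after positions 18, 63, 131.
Combined cut positions: 18, 36, 63, 106, 131, 137.
Linear molecule, 6 cuts → 7 fragments:
  1–18 → 18 bp
  19–36 → 18 bp
  37–63 → 27 bp
  64–106 → 43 bp
  107–131 → 25 bp
  132–137 → 6 bp
  138–169 → 32 bp
Sorted largest to smallest: 43, 32, 27, 25, 18, 18, 6 bp.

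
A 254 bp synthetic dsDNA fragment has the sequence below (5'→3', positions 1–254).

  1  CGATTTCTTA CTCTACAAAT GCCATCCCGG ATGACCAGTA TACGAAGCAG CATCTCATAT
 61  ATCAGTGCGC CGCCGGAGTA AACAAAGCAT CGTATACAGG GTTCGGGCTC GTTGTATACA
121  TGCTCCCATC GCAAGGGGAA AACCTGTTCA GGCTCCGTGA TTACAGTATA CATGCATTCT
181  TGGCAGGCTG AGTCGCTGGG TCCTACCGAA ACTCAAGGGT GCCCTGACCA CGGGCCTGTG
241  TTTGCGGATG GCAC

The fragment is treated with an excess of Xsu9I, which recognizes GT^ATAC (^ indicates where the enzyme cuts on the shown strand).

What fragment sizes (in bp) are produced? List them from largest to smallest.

87, 54, 52, 39, 22 bp

Xsu9I sites (GTATAC) start at positions 38, 92, 114, 166.
Xsu9I cuts after base 2 of each site, so after positions 39, 93, 115, 167.
Linear molecule, 4 cuts → 5 fragments:
  1–39 → 39 bp
  40–93 → 54 bp
  94–115 → 22 bp
  116–167 → 52 bp
  168–254 → 87 bp
Sorted largest to smallest: 87, 54, 52, 39, 22 bp.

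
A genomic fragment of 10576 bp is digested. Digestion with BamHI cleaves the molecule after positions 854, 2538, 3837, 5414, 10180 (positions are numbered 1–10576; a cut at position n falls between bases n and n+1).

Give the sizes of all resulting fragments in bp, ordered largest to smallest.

Linear molecule, 5 cuts → 6 fragments:
  854 − 0 = 854 bp
  2538 − 854 = 1684 bp
  3837 − 2538 = 1299 bp
  5414 − 3837 = 1577 bp
  10180 − 5414 = 4766 bp
  10576 − 10180 = 396 bp
Sorted largest to smallest: 4766, 1684, 1577, 1299, 854, 396 bp.

4766, 1684, 1577, 1299, 854, 396 bp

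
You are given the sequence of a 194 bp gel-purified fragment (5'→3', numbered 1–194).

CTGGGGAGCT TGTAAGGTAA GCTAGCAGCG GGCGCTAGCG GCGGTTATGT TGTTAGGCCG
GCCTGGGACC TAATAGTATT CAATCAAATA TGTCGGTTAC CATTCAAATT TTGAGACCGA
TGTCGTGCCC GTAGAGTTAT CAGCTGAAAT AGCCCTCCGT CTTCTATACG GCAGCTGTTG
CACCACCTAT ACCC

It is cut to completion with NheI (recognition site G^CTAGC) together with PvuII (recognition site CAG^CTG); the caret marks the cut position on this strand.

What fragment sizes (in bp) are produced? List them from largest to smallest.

NheI sites (GCTAGC) start at positions 21, 34.
NheI cuts after the first base of each site, so after positions 21, 34.
PvuII sites (CAGCTG) start at positions 141, 172.
PvuII cuts after base 3 of each site, so after positions 143, 174.
Combined cut positions: 21, 34, 143, 174.
Linear molecule, 4 cuts → 5 fragments:
  1–21 → 21 bp
  22–34 → 13 bp
  35–143 → 109 bp
  144–174 → 31 bp
  175–194 → 20 bp
Sorted largest to smallest: 109, 31, 21, 20, 13 bp.

109, 31, 21, 20, 13 bp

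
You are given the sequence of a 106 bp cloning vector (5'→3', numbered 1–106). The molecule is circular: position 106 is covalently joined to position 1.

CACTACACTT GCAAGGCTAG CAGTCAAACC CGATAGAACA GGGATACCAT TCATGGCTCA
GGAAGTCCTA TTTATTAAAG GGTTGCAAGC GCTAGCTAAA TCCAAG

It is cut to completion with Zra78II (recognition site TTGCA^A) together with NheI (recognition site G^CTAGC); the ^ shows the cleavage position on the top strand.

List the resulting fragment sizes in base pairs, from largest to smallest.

71, 28, 4, 3 bp

Zra78II sites (TTGCAA) start at positions 9, 83.
Zra78II cuts after base 5 of each site (before the last base), so after positions 13, 87.
NheI sites (GCTAGC) start at positions 16, 91.
NheI cuts after the first base of each site, so after positions 16, 91.
Combined cut positions: 13, 16, 87, 91.
Circular molecule, 4 cuts → 4 fragments:
  14–16 → 3 bp
  17–87 → 71 bp
  88–91 → 4 bp
  92–106 then 1–13 → 15 + 13 = 28 bp
Sorted largest to smallest: 71, 28, 4, 3 bp.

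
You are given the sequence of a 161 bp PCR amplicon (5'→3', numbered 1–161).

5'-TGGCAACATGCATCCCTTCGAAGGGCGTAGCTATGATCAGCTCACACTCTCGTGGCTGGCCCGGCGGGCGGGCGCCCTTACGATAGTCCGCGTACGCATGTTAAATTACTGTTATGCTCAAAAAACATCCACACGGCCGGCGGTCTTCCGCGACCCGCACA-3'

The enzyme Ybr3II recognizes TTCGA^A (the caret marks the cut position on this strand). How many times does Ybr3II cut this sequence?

1

TTCGAA occurs starting at position 17.
Ybr3II cuts at 1 site.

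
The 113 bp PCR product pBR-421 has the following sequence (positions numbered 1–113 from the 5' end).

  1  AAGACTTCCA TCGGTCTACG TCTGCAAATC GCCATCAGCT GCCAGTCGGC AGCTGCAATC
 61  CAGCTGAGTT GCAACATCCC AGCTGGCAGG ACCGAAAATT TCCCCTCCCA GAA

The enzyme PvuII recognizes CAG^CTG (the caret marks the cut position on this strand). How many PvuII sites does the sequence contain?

CAGCTG occurs starting at positions 36, 50, 61, 80.
PvuII cuts at 4 sites.

4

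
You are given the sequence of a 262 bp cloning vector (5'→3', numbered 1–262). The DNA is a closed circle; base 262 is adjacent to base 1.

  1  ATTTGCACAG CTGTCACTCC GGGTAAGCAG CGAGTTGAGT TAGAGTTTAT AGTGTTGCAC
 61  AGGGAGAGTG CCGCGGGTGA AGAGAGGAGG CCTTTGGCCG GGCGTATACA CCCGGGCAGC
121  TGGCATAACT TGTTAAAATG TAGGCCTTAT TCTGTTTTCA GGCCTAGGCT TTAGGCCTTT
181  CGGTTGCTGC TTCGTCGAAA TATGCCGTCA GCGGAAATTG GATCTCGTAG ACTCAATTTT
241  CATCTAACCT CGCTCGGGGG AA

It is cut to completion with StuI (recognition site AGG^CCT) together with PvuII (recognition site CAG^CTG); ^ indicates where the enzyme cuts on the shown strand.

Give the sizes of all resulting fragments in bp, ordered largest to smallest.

97, 80, 29, 25, 18, 13 bp

StuI sites (AGGCCT) start at positions 88, 142, 160, 173.
StuI cuts after base 3 of each site, so after positions 90, 144, 162, 175.
PvuII sites (CAGCTG) start at positions 8, 117.
PvuII cuts after base 3 of each site, so after positions 10, 119.
Combined cut positions: 10, 90, 119, 144, 162, 175.
Circular molecule, 6 cuts → 6 fragments:
  11–90 → 80 bp
  91–119 → 29 bp
  120–144 → 25 bp
  145–162 → 18 bp
  163–175 → 13 bp
  176–262 then 1–10 → 87 + 10 = 97 bp
Sorted largest to smallest: 97, 80, 29, 25, 18, 13 bp.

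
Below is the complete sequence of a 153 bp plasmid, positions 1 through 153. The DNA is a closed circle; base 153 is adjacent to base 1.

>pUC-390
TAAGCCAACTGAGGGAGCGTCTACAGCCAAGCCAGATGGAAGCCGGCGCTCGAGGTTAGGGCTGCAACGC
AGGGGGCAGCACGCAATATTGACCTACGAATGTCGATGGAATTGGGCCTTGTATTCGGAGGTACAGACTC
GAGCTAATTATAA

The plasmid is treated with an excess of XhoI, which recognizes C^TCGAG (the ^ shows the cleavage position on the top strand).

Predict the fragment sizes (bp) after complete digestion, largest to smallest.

XhoI sites (CTCGAG) start at positions 49, 138.
XhoI cuts after the first base of each site, so after positions 49, 138.
Circular molecule, 2 cuts → 2 fragments:
  50–138 → 89 bp
  139–153 then 1–49 → 15 + 49 = 64 bp
Sorted largest to smallest: 89, 64 bp.

89, 64 bp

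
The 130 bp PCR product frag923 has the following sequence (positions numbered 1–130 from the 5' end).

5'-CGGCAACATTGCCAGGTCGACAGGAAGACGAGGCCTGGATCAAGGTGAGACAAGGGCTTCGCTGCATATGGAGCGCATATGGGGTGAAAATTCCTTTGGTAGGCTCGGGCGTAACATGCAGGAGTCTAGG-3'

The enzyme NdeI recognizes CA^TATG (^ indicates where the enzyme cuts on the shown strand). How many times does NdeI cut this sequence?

CATATG occurs starting at positions 65, 76.
NdeI cuts at 2 sites.

2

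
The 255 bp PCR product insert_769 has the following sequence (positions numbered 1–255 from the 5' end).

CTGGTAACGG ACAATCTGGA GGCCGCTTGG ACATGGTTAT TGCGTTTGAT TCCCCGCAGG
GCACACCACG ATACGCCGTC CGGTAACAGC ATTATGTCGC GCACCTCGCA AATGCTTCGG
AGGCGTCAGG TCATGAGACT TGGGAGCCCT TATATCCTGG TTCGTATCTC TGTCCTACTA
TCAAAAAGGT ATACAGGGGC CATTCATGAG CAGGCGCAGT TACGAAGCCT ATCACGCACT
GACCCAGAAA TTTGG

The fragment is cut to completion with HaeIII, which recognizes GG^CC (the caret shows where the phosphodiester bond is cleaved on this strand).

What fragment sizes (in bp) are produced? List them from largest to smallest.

177, 56, 22 bp

HaeIII sites (GGCC) start at positions 21, 198.
HaeIII cuts after base 2 of each site, so after positions 22, 199.
Linear molecule, 2 cuts → 3 fragments:
  1–22 → 22 bp
  23–199 → 177 bp
  200–255 → 56 bp
Sorted largest to smallest: 177, 56, 22 bp.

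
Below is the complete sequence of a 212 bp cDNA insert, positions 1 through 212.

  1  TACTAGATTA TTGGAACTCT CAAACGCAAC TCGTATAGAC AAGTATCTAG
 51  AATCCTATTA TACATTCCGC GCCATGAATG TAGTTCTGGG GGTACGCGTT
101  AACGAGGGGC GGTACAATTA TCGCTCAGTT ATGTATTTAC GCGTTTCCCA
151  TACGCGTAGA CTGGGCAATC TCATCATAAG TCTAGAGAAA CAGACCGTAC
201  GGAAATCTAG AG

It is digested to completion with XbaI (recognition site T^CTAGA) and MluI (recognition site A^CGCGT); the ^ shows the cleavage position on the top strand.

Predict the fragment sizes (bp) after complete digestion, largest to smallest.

XbaI sites (TCTAGA) start at positions 46, 181, 206.
XbaI cuts after the first base of each site, so after positions 46, 181, 206.
MluI sites (ACGCGT) start at positions 94, 139, 152.
MluI cuts after the first base of each site, so after positions 94, 139, 152.
Combined cut positions: 46, 94, 139, 152, 181, 206.
Linear molecule, 6 cuts → 7 fragments:
  1–46 → 46 bp
  47–94 → 48 bp
  95–139 → 45 bp
  140–152 → 13 bp
  153–181 → 29 bp
  182–206 → 25 bp
  207–212 → 6 bp
Sorted largest to smallest: 48, 46, 45, 29, 25, 13, 6 bp.

48, 46, 45, 29, 25, 13, 6 bp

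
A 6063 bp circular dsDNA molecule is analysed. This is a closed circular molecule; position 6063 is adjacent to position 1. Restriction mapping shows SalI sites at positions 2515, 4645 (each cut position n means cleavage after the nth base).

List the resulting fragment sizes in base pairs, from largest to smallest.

3933, 2130 bp

Circular molecule, 2 cuts → 2 fragments:
  4645 − 2515 = 2130 bp
  wrap: 6063 − 4645 + 2515 = 3933 bp
Sorted largest to smallest: 3933, 2130 bp.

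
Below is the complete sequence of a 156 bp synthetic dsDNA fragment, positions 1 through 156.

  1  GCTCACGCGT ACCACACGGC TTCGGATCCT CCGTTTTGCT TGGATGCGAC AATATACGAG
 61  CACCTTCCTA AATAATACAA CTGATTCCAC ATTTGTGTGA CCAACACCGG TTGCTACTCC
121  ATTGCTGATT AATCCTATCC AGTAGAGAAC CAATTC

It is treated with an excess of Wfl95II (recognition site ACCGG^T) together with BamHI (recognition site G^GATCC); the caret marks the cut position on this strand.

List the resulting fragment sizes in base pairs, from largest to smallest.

The Wfl95II site (ACCGGT) starts at position 106.
Wfl95II cuts after base 5 of each site (before the last base), so after position 110.
The BamHI site (GGATCC) starts at position 24.
BamHI cuts after the first base of each site, so after position 24.
Combined cut positions: 24, 110.
Linear molecule, 2 cuts → 3 fragments:
  1–24 → 24 bp
  25–110 → 86 bp
  111–156 → 46 bp
Sorted largest to smallest: 86, 46, 24 bp.

86, 46, 24 bp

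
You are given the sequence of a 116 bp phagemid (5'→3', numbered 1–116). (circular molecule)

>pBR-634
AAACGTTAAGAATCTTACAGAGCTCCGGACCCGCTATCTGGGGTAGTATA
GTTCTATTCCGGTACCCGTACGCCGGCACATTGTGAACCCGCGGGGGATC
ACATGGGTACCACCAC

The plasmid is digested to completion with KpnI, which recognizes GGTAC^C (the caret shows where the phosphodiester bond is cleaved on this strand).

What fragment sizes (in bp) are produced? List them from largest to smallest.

71, 45 bp

KpnI sites (GGTACC) start at positions 61, 106.
KpnI cuts after base 5 of each site (before the last base), so after positions 65, 110.
Circular molecule, 2 cuts → 2 fragments:
  66–110 → 45 bp
  111–116 then 1–65 → 6 + 65 = 71 bp
Sorted largest to smallest: 71, 45 bp.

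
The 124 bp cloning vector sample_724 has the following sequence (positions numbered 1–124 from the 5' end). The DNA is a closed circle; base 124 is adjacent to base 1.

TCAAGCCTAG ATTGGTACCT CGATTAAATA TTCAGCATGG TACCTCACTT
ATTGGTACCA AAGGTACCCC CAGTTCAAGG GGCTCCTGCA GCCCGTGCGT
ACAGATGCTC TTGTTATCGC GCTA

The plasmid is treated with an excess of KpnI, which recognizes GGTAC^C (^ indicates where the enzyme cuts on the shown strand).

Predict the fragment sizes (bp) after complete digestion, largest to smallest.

KpnI sites (GGTACC) start at positions 14, 39, 54, 63.
KpnI cuts after base 5 of each site (before the last base), so after positions 18, 43, 58, 67.
Circular molecule, 4 cuts → 4 fragments:
  19–43 → 25 bp
  44–58 → 15 bp
  59–67 → 9 bp
  68–124 then 1–18 → 57 + 18 = 75 bp
Sorted largest to smallest: 75, 25, 15, 9 bp.

75, 25, 15, 9 bp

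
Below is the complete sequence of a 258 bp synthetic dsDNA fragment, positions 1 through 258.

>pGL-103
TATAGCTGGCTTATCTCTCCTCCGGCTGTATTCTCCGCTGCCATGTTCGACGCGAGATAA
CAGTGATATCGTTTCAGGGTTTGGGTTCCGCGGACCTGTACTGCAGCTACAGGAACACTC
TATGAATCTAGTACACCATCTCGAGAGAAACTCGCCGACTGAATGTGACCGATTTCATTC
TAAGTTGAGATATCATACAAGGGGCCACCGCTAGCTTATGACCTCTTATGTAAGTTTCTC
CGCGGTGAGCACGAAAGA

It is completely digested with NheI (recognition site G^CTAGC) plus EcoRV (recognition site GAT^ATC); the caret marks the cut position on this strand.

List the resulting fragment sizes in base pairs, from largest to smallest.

124, 67, 48, 19 bp

The NheI site (GCTAGC) starts at position 210.
NheI cuts after the first base of each site, so after position 210.
EcoRV sites (GATATC) start at positions 65, 189.
EcoRV cuts after base 3 of each site, so after positions 67, 191.
Combined cut positions: 67, 191, 210.
Linear molecule, 3 cuts → 4 fragments:
  1–67 → 67 bp
  68–191 → 124 bp
  192–210 → 19 bp
  211–258 → 48 bp
Sorted largest to smallest: 124, 67, 48, 19 bp.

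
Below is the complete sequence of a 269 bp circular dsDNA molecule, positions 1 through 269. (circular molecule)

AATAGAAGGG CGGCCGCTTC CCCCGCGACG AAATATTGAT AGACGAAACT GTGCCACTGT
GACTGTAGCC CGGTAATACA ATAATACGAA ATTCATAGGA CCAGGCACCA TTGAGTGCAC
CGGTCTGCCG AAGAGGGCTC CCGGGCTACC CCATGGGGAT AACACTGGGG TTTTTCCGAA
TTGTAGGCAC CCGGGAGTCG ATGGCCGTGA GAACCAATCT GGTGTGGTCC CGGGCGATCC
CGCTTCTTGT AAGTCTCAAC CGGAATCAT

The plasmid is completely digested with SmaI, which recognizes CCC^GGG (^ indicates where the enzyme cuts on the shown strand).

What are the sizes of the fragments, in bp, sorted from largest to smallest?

180, 50, 39 bp

SmaI sites (CCCGGG) start at positions 140, 190, 229.
SmaI cuts after base 3 of each site, so after positions 142, 192, 231.
Circular molecule, 3 cuts → 3 fragments:
  143–192 → 50 bp
  193–231 → 39 bp
  232–269 then 1–142 → 38 + 142 = 180 bp
Sorted largest to smallest: 180, 50, 39 bp.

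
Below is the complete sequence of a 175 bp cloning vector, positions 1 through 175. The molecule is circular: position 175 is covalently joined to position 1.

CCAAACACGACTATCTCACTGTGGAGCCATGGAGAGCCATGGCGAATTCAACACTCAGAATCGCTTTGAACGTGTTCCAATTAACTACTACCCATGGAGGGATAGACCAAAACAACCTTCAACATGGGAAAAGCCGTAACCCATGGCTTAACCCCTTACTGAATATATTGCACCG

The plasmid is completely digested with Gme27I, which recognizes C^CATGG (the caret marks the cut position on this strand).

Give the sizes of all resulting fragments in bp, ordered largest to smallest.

61, 55, 49, 10 bp

Gme27I sites (CCATGG) start at positions 27, 37, 92, 141.
Gme27I cuts after the first base of each site, so after positions 27, 37, 92, 141.
Circular molecule, 4 cuts → 4 fragments:
  28–37 → 10 bp
  38–92 → 55 bp
  93–141 → 49 bp
  142–175 then 1–27 → 34 + 27 = 61 bp
Sorted largest to smallest: 61, 55, 49, 10 bp.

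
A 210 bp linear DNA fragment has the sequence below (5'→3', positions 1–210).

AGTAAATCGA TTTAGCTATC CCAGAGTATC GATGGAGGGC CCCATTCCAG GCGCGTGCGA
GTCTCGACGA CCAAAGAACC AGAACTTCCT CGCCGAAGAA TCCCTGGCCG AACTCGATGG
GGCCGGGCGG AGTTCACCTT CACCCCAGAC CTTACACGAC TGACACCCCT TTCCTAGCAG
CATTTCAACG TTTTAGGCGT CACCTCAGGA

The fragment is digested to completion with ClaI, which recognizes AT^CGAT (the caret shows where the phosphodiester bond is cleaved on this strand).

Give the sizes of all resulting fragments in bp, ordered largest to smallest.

181, 22, 7 bp

ClaI sites (ATCGAT) start at positions 6, 28.
ClaI cuts after base 2 of each site, so after positions 7, 29.
Linear molecule, 2 cuts → 3 fragments:
  1–7 → 7 bp
  8–29 → 22 bp
  30–210 → 181 bp
Sorted largest to smallest: 181, 22, 7 bp.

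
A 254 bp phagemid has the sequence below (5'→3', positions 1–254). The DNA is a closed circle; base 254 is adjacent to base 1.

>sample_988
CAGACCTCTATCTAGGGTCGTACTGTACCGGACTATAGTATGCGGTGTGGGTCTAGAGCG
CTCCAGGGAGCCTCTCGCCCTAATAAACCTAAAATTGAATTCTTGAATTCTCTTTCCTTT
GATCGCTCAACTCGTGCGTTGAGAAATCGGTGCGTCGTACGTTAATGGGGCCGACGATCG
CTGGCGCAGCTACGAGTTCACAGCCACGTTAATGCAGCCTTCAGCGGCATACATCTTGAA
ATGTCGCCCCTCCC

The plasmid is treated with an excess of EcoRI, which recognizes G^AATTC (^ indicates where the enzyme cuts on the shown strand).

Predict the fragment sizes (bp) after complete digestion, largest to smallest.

EcoRI sites (GAATTC) start at positions 97, 105.
EcoRI cuts after the first base of each site, so after positions 97, 105.
Circular molecule, 2 cuts → 2 fragments:
  98–105 → 8 bp
  106–254 then 1–97 → 149 + 97 = 246 bp
Sorted largest to smallest: 246, 8 bp.

246, 8 bp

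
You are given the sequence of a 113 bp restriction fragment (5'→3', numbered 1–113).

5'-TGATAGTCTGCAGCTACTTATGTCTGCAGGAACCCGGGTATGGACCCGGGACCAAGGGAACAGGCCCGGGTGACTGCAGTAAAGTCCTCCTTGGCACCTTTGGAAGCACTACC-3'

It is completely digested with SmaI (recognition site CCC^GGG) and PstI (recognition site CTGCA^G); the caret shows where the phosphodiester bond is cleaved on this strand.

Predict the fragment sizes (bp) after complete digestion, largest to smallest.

35, 20, 16, 12, 12, 11, 7 bp

SmaI sites (CCCGGG) start at positions 33, 45, 65.
SmaI cuts after base 3 of each site, so after positions 35, 47, 67.
PstI sites (CTGCAG) start at positions 8, 24, 74.
PstI cuts after base 5 of each site (before the last base), so after positions 12, 28, 78.
Combined cut positions: 12, 28, 35, 47, 67, 78.
Linear molecule, 6 cuts → 7 fragments:
  1–12 → 12 bp
  13–28 → 16 bp
  29–35 → 7 bp
  36–47 → 12 bp
  48–67 → 20 bp
  68–78 → 11 bp
  79–113 → 35 bp
Sorted largest to smallest: 35, 20, 16, 12, 12, 11, 7 bp.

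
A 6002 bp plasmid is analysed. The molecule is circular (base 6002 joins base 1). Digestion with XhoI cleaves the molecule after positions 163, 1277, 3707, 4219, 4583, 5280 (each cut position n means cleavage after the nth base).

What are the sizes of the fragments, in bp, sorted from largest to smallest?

2430, 1114, 885, 697, 512, 364 bp

Circular molecule, 6 cuts → 6 fragments:
  1277 − 163 = 1114 bp
  3707 − 1277 = 2430 bp
  4219 − 3707 = 512 bp
  4583 − 4219 = 364 bp
  5280 − 4583 = 697 bp
  wrap: 6002 − 5280 + 163 = 885 bp
Sorted largest to smallest: 2430, 1114, 885, 697, 512, 364 bp.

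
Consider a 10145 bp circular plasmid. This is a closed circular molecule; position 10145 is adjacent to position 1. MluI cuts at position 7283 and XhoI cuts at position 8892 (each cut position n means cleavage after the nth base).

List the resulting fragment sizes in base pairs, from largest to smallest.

Combined cut positions (sorted): 7283, 8892.
Circular molecule, 2 cuts → 2 fragments:
  8892 − 7283 = 1609 bp
  wrap: 10145 − 8892 + 7283 = 8536 bp
Sorted largest to smallest: 8536, 1609 bp.

8536, 1609 bp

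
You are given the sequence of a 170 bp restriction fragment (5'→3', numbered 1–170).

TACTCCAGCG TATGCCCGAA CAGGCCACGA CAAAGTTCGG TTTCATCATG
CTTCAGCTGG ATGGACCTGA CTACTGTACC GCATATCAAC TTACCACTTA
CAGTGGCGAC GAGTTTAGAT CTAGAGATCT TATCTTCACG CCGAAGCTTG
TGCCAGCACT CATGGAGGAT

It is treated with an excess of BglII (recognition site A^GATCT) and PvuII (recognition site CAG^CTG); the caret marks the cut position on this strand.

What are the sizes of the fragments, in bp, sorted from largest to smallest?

61, 56, 45, 8 bp

BglII sites (AGATCT) start at positions 117, 125.
BglII cuts after the first base of each site, so after positions 117, 125.
The PvuII site (CAGCTG) starts at position 54.
PvuII cuts after base 3 of each site, so after position 56.
Combined cut positions: 56, 117, 125.
Linear molecule, 3 cuts → 4 fragments:
  1–56 → 56 bp
  57–117 → 61 bp
  118–125 → 8 bp
  126–170 → 45 bp
Sorted largest to smallest: 61, 56, 45, 8 bp.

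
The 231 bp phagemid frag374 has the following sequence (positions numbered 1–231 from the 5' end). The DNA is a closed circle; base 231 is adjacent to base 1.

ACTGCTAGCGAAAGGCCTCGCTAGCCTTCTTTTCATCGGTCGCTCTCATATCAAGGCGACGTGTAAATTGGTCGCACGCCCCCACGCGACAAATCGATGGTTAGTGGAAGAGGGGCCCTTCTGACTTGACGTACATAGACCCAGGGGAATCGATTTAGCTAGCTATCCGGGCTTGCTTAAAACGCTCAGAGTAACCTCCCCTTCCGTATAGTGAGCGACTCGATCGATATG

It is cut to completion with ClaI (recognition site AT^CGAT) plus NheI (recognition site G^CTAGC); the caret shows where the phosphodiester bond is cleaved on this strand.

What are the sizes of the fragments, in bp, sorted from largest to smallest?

ClaI sites (ATCGAT) start at positions 93, 149, 223.
ClaI cuts after base 2 of each site, so after positions 94, 150, 224.
NheI sites (GCTAGC) start at positions 4, 20, 158.
NheI cuts after the first base of each site, so after positions 4, 20, 158.
Combined cut positions: 4, 20, 94, 150, 158, 224.
Circular molecule, 6 cuts → 6 fragments:
  5–20 → 16 bp
  21–94 → 74 bp
  95–150 → 56 bp
  151–158 → 8 bp
  159–224 → 66 bp
  225–231 then 1–4 → 7 + 4 = 11 bp
Sorted largest to smallest: 74, 66, 56, 16, 11, 8 bp.

74, 66, 56, 16, 11, 8 bp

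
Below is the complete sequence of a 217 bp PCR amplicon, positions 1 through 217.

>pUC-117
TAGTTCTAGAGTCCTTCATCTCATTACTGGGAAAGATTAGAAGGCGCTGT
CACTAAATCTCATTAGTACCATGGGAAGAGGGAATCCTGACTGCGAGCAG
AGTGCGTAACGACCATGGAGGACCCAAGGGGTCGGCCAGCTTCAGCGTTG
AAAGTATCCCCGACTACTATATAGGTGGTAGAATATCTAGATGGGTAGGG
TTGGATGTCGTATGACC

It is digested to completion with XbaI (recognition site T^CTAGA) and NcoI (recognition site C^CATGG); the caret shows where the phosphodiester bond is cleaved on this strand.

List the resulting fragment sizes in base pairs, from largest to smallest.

XbaI sites (TCTAGA) start at positions 5, 186.
XbaI cuts after the first base of each site, so after positions 5, 186.
NcoI sites (CCATGG) start at positions 69, 113.
NcoI cuts after the first base of each site, so after positions 69, 113.
Combined cut positions: 5, 69, 113, 186.
Linear molecule, 4 cuts → 5 fragments:
  1–5 → 5 bp
  6–69 → 64 bp
  70–113 → 44 bp
  114–186 → 73 bp
  187–217 → 31 bp
Sorted largest to smallest: 73, 64, 44, 31, 5 bp.

73, 64, 44, 31, 5 bp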